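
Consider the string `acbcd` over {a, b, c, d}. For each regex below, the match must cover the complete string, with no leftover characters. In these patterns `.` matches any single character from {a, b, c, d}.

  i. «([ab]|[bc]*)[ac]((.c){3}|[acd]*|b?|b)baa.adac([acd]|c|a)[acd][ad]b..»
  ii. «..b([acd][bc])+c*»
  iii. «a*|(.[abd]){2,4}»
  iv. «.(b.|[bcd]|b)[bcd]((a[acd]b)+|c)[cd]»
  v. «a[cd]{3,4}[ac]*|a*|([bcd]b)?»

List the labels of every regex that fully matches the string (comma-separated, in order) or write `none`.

iv

i → no match
ii → no match
iii → no match
iv → match
v → no match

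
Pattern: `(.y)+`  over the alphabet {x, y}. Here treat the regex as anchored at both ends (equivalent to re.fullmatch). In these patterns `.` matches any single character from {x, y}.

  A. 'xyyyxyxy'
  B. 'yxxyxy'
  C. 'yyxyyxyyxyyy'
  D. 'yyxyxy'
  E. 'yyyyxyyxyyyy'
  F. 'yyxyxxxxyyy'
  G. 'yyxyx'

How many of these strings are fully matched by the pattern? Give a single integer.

2

A → match
B → no match
C → no match
D → match
E → no match
F → no match
G → no match — must end with 'y'
Total matched: 2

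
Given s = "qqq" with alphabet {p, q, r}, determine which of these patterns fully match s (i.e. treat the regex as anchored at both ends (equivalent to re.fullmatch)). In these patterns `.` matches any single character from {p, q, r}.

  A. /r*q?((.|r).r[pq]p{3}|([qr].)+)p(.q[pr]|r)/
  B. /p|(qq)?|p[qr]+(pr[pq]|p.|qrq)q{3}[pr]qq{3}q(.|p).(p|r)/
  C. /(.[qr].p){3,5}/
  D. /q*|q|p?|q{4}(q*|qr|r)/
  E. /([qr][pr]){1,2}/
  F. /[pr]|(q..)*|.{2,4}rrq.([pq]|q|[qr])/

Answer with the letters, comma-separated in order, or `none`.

A → no match
B → no match
C → no match — must end with "p"
D → match
E → no match
F → match

D, F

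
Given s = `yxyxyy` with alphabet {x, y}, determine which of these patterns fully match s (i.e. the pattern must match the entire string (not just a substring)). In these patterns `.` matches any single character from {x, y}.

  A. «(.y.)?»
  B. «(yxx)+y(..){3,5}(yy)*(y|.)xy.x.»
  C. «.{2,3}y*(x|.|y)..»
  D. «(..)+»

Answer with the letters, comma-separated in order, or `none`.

C, D

A → no match
B → no match — must start with `yxx`
C → match
D → match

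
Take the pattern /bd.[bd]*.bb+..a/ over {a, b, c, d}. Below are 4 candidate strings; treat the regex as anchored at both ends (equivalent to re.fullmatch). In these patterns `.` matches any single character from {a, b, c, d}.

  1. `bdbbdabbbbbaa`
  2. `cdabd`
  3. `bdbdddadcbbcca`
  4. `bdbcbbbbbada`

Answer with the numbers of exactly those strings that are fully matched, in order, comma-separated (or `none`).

1 → match
2. `cdabd` → no match — must start with `bd`
3 → no match
4. `bdbcbbbbbada` → match

1, 4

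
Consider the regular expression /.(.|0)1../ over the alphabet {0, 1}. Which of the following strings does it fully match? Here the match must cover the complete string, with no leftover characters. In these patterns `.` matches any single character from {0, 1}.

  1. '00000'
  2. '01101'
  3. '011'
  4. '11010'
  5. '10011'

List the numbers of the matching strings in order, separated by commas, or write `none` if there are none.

2

1 → no match
2 → match
3 → no match
4 → no match
5 → no match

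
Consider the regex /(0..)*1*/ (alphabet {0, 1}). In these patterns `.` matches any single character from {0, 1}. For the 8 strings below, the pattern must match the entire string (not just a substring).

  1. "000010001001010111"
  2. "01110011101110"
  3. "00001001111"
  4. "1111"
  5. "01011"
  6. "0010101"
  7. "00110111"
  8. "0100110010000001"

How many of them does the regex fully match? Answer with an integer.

6

1 → match
2 → no match
3 → match
4 → match
5 → match
6 → match
7 → no match
8 → match
Total matched: 6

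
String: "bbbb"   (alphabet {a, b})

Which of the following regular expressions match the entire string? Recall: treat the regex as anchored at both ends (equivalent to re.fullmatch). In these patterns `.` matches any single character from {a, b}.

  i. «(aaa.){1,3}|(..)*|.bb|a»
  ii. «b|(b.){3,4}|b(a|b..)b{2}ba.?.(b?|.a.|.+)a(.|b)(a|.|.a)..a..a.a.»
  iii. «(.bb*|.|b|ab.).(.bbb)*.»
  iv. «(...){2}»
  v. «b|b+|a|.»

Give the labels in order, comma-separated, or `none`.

i → match
ii → no match
iii → match
iv → no match
v → match

i, iii, v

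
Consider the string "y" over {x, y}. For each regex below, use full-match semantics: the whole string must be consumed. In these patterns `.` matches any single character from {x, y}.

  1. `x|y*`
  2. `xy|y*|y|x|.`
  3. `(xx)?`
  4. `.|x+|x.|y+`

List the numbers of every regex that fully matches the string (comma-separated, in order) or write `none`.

1, 2, 4

1 → match
2 → match
3 → no match
4 → match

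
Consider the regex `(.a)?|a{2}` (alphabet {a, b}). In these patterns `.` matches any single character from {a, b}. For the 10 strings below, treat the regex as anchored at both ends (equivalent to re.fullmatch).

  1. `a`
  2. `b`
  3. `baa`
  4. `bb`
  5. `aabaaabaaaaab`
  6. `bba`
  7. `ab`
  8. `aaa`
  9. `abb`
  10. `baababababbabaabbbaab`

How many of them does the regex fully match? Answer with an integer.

1 → no match
2 → no match
3 → no match
4 → no match
5 → no match
6 → no match
7 → no match
8 → no match
9 → no match
10 → no match
Total matched: 0

0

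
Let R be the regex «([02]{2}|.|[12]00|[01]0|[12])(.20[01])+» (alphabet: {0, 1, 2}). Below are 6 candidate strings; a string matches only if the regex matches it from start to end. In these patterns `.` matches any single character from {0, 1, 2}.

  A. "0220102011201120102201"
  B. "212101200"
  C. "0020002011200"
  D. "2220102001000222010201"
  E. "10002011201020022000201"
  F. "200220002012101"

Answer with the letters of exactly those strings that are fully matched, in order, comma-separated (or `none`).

A → no match
B → no match
C → match
D → no match
E → match
F → no match

C, E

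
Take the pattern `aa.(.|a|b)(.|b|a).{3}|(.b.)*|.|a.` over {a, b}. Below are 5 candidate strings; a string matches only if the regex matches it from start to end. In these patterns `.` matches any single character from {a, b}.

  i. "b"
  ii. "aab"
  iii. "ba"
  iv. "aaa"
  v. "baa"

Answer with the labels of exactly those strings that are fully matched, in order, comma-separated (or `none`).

i → match
ii → no match
iii → no match
iv → no match
v → no match

i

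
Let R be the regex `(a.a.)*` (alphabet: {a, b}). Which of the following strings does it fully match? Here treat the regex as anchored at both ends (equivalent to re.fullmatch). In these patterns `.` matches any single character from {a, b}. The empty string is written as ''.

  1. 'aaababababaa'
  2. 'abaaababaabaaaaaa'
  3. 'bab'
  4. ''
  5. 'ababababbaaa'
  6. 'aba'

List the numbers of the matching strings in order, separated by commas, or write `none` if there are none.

1, 4

1. 'aaababababaa' → match
2 → no match
3. 'bab' → no match
4. '' → match
5. 'ababababbaaa' → no match
6. 'aba' → no match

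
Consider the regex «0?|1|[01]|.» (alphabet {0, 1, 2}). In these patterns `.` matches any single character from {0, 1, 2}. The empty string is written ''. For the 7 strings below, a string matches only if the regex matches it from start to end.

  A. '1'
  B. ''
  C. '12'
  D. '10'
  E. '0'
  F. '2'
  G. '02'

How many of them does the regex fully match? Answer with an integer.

4

A → match
B → match
C → no match
D → no match
E → match
F → match
G → no match
Total matched: 4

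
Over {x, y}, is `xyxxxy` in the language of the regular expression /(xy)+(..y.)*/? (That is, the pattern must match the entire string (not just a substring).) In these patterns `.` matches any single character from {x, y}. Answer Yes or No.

No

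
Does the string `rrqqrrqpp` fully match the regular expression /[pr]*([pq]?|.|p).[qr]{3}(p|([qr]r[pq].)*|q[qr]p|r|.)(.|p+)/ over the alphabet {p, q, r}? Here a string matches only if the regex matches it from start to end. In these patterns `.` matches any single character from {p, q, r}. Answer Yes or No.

Yes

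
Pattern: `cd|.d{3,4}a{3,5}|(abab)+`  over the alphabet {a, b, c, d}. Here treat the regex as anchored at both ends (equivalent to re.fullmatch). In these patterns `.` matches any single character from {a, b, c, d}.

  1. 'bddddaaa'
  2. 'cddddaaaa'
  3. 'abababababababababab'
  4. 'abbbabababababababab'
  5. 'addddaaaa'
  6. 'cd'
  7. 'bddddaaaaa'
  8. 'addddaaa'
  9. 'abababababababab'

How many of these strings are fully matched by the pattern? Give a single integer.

1 → match
2 → match
3 → match
4 → no match
5 → match
6 → match
7 → match
8 → match
9 → match
Total matched: 8

8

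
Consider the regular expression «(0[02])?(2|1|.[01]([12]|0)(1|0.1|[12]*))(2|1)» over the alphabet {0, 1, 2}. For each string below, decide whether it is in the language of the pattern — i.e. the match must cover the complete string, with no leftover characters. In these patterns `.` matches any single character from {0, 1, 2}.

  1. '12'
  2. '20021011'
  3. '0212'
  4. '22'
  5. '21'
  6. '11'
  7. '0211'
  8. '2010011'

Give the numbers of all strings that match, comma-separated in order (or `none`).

1 → match
2 → no match
3 → match
4 → match
5 → match
6 → match
7 → match
8 → match

1, 3, 4, 5, 6, 7, 8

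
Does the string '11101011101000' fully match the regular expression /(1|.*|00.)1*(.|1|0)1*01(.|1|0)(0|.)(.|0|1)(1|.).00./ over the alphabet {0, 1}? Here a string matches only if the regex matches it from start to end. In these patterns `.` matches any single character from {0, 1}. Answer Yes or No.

No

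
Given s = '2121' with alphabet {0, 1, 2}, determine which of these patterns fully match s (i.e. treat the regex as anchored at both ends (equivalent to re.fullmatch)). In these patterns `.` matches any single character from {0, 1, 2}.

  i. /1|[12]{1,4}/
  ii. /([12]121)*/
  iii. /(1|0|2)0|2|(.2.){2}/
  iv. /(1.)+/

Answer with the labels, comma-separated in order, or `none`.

i → match
ii → match
iii → no match
iv → no match — must start with '1'

i, ii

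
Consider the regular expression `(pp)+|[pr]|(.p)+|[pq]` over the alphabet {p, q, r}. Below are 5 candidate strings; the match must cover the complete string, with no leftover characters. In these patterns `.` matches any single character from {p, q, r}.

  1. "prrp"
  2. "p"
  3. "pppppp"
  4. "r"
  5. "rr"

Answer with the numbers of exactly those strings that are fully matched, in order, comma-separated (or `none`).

2, 3, 4

1 → no match
2 → match
3 → match
4 → match
5 → no match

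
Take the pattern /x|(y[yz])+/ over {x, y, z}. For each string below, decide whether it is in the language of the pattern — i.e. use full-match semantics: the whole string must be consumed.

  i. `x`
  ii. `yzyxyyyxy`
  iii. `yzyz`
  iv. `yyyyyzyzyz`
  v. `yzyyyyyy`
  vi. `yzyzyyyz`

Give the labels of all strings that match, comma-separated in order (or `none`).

i → match
ii → no match
iii → match
iv → match
v → match
vi → match

i, iii, iv, v, vi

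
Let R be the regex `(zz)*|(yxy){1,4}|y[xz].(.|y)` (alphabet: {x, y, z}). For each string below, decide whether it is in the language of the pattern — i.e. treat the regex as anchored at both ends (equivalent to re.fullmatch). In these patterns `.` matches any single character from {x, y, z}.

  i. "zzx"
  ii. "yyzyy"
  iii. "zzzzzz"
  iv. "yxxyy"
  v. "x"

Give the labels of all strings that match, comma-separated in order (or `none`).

iii

i → no match
ii → no match
iii → match
iv → no match
v → no match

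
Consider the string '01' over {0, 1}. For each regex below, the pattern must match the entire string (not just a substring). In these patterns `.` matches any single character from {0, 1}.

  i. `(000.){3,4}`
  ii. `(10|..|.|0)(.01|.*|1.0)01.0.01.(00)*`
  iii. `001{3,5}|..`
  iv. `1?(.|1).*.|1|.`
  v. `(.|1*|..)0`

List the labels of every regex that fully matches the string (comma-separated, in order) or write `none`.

i → no match — must start with '000'
ii → no match
iii → match
iv → match
v → no match — must end with '0'

iii, iv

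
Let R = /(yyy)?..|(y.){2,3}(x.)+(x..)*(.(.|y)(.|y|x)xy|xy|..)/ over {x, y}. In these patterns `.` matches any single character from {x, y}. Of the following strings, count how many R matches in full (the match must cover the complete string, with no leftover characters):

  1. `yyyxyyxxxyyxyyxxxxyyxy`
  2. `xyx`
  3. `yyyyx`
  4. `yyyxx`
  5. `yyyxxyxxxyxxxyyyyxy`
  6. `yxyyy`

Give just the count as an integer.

1 → match
2 → no match
3 → match
4 → match
5 → match
6 → no match
Total matched: 4

4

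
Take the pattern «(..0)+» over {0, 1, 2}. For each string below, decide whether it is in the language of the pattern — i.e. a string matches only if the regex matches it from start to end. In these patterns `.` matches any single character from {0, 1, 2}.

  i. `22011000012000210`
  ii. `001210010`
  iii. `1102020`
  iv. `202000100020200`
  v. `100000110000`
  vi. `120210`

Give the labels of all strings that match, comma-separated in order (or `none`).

i → no match
ii → no match
iii → no match
iv → no match
v → match
vi → match

v, vi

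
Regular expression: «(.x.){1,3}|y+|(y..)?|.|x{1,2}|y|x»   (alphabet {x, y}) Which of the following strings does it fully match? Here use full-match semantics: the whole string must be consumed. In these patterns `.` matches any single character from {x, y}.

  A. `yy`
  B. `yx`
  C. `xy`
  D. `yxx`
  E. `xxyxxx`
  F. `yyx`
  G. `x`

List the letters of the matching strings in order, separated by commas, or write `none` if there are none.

A, D, E, F, G

A → match
B → no match
C → no match
D → match
E → match
F → match
G → match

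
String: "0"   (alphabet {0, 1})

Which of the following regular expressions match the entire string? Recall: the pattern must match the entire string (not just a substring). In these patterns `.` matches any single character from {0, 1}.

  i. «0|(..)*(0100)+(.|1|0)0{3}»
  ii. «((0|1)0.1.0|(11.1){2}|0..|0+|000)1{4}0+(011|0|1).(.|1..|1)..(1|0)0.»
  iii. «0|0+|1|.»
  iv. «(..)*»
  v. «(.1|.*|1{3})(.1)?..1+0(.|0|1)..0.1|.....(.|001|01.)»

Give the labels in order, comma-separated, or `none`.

i → match
ii → no match
iii → match
iv → no match
v → no match

i, iii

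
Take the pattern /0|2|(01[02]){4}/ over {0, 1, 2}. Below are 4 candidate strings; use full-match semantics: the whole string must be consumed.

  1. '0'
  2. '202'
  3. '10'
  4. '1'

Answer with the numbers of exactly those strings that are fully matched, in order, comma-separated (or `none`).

1 → match
2 → no match
3 → no match
4 → no match

1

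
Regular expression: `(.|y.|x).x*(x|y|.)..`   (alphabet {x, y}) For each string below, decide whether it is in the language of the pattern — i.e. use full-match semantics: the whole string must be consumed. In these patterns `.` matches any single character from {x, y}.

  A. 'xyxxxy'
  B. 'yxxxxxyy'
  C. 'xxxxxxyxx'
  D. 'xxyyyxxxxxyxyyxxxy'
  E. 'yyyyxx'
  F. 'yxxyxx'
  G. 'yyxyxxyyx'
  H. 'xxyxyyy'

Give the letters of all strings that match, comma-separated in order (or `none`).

A → match
B → match
C → match
D → no match
E → match
F → match
G → no match
H → no match

A, B, C, E, F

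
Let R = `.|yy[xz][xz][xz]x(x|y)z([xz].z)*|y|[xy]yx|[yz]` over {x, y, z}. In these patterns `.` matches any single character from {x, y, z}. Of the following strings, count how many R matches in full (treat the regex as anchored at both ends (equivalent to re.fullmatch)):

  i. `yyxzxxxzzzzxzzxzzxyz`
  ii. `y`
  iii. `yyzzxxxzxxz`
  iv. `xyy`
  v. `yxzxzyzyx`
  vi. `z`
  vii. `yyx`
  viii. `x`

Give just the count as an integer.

6

i → match
ii. `y` → match
iii. `yyzzxxxzxxz` → match
iv. `xyy` → no match
v. `yxzxzyzyx` → no match
vi. `z` → match
vii. `yyx` → match
viii. `x` → match
Total matched: 6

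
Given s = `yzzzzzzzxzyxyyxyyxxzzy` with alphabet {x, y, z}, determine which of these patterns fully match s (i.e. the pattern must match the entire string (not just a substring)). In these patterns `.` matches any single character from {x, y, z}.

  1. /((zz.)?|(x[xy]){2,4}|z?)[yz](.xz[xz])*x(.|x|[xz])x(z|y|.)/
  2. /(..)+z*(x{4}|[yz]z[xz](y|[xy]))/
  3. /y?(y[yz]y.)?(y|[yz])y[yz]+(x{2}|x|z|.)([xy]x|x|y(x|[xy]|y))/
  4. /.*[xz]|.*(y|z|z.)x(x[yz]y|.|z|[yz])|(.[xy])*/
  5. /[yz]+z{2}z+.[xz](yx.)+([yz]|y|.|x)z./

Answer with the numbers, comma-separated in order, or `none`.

1 → no match
2 → no match
3 → no match
4 → no match
5 → match

5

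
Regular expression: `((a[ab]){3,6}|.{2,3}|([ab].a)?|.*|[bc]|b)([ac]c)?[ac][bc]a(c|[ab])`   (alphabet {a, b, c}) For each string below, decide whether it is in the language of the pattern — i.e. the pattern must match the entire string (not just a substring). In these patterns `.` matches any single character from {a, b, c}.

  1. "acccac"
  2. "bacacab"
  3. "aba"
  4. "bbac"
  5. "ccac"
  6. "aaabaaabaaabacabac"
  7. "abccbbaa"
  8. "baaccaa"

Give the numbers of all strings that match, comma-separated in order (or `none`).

1, 2, 5, 6, 8

1 → match
2 → match
3 → no match
4 → no match
5 → match
6 → match
7 → no match
8 → match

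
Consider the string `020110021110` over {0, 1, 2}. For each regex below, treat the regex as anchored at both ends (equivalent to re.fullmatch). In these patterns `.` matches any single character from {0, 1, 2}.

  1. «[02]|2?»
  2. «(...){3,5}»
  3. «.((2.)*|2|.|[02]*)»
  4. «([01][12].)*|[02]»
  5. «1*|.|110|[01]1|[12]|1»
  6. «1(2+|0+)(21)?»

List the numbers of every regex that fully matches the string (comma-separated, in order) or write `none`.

1 → no match
2 → match
3 → no match
4 → match
5 → no match
6 → no match — must start with `1`

2, 4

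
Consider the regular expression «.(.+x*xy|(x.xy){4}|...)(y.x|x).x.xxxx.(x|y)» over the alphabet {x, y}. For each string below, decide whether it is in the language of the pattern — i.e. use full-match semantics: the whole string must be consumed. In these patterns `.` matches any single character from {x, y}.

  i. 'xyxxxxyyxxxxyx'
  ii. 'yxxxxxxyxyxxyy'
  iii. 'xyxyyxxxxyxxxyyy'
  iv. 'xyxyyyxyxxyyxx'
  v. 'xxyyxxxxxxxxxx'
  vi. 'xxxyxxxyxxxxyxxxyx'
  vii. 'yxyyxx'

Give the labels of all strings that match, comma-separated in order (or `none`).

v

i → no match
ii → no match
iii → no match
iv → no match
v → match
vi → no match
vii → no match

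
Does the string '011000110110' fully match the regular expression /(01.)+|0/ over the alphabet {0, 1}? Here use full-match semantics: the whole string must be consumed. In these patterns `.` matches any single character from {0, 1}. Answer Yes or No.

No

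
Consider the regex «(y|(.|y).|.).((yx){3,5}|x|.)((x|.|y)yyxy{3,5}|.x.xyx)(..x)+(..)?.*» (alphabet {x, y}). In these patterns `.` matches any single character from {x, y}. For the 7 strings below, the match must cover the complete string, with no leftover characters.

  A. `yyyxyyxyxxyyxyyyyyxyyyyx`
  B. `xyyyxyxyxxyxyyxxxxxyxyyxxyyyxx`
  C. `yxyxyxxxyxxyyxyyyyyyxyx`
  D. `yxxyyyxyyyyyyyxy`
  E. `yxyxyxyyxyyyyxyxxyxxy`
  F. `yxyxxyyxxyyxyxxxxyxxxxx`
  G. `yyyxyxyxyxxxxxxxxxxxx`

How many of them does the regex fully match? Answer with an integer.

3

A → no match
B → match
C → no match
D → match
E → no match
F → no match
G → match
Total matched: 3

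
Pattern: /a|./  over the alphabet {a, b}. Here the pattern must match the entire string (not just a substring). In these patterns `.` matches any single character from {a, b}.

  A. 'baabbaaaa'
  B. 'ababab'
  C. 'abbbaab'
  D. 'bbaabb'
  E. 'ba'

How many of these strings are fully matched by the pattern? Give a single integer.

0

A → no match
B → no match
C → no match
D → no match
E → no match
Total matched: 0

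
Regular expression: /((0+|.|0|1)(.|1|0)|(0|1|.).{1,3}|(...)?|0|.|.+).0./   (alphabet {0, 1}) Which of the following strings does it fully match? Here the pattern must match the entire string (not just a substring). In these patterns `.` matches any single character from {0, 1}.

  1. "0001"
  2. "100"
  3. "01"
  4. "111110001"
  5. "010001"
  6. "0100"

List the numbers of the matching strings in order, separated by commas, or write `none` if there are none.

1, 2, 4, 5, 6

1 → match
2 → match
3 → no match
4 → match
5 → match
6 → match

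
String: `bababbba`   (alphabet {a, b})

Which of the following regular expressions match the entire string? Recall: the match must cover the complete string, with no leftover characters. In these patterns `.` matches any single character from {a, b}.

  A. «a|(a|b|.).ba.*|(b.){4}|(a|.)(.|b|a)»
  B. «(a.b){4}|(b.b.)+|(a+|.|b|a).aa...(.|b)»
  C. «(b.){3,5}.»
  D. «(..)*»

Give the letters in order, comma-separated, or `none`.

A, B, D

A → match
B → match
C → no match
D → match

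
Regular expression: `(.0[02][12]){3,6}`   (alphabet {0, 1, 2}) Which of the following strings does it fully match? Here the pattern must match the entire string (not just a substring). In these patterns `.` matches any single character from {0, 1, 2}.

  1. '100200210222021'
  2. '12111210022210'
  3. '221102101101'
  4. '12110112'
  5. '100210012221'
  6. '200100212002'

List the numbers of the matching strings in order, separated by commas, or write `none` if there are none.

6

1 → no match
2 → no match
3 → no match
4 → no match
5 → no match
6 → match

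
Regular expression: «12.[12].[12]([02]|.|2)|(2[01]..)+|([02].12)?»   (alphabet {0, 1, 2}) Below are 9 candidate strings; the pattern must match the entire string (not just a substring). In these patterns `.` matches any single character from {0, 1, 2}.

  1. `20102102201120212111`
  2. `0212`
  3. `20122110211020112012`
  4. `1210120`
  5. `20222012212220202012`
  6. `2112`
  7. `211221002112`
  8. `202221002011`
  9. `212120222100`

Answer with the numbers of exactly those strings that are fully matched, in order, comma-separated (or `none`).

1 → match
2 → match
3 → match
4 → no match
5 → match
6 → match
7 → match
8 → match
9 → match

1, 2, 3, 5, 6, 7, 8, 9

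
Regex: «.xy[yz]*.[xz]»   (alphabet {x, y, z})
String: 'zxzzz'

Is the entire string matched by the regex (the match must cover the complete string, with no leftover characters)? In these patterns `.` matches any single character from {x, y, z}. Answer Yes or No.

No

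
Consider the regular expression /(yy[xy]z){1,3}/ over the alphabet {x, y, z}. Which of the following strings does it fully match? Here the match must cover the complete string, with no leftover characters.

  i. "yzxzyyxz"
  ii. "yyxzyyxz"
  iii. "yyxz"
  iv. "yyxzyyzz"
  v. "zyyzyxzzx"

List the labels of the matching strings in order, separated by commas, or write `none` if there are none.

ii, iii

i. "yzxzyyxz" → no match — must start with "yy"
ii. "yyxzyyxz" → match
iii. "yyxz" → match
iv. "yyxzyyzz" → no match
v. "zyyzyxzzx" → no match — must start with "yy"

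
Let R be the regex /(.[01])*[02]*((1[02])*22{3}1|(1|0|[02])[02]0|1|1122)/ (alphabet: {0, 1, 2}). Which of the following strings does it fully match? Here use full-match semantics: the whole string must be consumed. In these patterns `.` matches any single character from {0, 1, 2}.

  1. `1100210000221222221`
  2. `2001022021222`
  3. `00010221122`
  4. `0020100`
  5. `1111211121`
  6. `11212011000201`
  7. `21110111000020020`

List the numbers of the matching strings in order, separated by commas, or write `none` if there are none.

1, 3, 4, 5, 6, 7

1 → match
2 → no match
3. `00010221122` → match
4. `0020100` → match
5. `1111211121` → match
6 → match
7 → match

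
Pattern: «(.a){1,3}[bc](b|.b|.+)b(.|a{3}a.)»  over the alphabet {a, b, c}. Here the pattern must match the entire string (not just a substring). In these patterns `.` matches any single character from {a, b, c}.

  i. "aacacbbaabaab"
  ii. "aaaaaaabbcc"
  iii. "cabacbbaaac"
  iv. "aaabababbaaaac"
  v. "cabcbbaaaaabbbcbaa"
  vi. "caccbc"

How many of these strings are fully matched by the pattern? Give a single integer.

i → no match
ii → no match
iii → no match
iv → no match
v → no match
vi → match
Total matched: 1

1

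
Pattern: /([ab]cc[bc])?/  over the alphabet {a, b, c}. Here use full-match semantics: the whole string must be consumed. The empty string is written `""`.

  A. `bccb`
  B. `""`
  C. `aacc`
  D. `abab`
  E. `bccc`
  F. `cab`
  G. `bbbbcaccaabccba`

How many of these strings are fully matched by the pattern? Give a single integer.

A → match
B → match
C → no match
D → no match
E → match
F → no match
G → no match
Total matched: 3

3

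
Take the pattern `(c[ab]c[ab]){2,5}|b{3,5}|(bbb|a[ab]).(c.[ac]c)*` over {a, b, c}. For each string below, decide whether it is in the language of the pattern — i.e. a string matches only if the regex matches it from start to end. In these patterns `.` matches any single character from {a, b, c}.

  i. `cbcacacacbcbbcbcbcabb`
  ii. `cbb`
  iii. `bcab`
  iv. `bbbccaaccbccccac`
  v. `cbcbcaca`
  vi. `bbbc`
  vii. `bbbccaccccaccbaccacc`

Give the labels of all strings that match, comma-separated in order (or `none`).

iv, v, vi, vii

i → no match
ii. `cbb` → no match
iii. `bcab` → no match
iv → match
v. `cbcbcaca` → match
vi. `bbbc` → match
vii → match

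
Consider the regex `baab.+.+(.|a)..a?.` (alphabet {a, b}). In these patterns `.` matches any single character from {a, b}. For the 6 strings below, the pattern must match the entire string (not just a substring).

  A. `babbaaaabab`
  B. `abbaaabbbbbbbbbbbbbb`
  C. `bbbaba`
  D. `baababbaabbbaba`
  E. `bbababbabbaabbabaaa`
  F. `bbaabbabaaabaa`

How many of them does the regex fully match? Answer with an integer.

A → no match — must start with `baab`
B → no match — must start with `baab`
C → no match — must start with `baab`
D → match
E → no match — must start with `baab`
F → no match — must start with `baab`
Total matched: 1

1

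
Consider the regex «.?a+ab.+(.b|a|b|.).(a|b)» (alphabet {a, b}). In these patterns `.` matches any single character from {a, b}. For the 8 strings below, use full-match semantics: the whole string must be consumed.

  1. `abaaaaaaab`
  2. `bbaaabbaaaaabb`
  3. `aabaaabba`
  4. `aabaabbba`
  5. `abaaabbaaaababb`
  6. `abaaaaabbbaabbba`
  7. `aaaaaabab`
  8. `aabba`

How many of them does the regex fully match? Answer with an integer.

1 → no match
2 → no match
3 → match
4 → match
5 → no match
6 → no match
7 → no match
8 → no match
Total matched: 2

2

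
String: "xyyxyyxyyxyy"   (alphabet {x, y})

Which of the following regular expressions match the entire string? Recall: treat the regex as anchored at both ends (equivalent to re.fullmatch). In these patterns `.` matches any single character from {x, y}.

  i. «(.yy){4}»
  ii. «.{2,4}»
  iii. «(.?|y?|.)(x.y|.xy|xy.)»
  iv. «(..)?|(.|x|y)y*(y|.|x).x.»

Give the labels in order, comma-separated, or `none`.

i → match
ii → no match
iii → no match
iv → no match

i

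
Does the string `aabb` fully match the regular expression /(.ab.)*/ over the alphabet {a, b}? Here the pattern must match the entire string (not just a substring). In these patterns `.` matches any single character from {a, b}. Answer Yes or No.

Yes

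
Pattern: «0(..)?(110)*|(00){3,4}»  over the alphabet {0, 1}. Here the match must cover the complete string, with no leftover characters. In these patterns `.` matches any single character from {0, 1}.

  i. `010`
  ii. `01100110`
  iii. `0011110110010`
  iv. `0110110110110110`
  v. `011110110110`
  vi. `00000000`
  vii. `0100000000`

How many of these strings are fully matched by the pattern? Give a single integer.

4

i → match
ii → no match
iii → no match
iv → match
v → match
vi → match
vii → no match
Total matched: 4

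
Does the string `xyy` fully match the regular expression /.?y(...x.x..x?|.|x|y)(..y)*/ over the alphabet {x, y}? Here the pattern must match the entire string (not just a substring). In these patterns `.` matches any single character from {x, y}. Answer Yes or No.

Yes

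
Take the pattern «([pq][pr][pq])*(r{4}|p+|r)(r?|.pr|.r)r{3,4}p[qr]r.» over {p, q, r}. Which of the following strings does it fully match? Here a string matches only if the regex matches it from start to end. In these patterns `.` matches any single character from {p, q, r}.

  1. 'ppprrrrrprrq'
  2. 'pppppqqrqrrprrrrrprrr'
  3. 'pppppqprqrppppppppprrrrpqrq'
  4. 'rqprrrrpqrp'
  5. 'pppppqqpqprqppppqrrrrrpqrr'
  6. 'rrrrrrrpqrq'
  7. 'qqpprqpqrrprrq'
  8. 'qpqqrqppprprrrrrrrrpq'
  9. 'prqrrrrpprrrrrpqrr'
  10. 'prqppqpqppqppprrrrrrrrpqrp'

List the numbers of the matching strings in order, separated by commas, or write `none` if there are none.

1, 2, 4, 5, 6, 9

1 → match
2 → match
3 → no match
4 → match
5 → match
6 → match
7 → no match
8 → no match
9 → match
10 → no match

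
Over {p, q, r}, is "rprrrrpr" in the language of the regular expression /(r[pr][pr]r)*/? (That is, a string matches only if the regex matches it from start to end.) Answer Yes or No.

Yes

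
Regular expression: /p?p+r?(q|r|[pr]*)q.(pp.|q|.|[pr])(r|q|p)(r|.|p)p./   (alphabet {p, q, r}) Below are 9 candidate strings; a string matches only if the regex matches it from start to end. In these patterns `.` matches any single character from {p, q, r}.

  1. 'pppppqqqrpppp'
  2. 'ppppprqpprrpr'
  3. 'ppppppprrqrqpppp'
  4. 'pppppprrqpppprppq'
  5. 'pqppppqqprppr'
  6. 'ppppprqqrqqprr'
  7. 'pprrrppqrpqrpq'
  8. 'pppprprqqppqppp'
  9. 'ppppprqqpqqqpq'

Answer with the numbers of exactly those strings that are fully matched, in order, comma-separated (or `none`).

1 → match
2 → match
3 → match
4 → match
5 → no match
6 → no match
7 → match
8 → no match
9 → match

1, 2, 3, 4, 7, 9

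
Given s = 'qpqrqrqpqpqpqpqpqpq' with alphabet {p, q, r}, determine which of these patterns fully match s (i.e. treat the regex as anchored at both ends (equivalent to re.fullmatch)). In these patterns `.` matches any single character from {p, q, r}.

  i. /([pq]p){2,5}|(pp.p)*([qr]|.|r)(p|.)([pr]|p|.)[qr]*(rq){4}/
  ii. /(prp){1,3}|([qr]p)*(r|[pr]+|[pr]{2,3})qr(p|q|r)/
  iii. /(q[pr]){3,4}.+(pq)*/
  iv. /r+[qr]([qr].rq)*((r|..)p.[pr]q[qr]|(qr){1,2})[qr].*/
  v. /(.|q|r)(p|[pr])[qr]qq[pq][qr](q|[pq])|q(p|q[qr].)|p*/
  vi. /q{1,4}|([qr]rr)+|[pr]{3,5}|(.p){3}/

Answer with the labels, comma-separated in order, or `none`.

iii

i → no match
ii → no match
iii → match
iv → no match — must start with 'r'
v → no match
vi → no match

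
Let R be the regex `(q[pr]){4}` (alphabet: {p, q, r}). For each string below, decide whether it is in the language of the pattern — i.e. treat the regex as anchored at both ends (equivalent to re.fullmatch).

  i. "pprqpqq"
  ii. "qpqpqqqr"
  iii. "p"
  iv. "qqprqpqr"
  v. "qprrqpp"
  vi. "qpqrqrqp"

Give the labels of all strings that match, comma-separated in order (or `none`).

vi

i → no match — must start with "q"
ii → no match
iii → no match — must start with "q"
iv → no match
v → no match
vi → match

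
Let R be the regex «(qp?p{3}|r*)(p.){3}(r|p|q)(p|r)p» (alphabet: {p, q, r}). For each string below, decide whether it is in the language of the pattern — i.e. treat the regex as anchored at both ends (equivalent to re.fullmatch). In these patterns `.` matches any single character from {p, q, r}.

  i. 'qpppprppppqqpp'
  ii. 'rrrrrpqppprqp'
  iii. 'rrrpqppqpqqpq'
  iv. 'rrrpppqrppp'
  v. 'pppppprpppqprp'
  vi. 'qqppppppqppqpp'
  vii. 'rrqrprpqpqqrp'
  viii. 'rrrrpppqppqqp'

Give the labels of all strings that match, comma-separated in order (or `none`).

i → no match
ii → no match
iii → no match — must end with 'p'
iv. 'rrrpppqrppp' → no match
v → no match
vi → no match
vii → no match
viii → no match

none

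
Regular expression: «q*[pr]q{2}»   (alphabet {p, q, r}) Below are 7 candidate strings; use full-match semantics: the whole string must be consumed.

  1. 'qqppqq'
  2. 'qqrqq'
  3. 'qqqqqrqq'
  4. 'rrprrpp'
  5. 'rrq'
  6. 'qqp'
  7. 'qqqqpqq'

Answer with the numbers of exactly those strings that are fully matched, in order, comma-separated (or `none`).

1 → no match
2 → match
3 → match
4 → no match — must end with 'q'
5 → no match
6 → no match — must end with 'q'
7 → match

2, 3, 7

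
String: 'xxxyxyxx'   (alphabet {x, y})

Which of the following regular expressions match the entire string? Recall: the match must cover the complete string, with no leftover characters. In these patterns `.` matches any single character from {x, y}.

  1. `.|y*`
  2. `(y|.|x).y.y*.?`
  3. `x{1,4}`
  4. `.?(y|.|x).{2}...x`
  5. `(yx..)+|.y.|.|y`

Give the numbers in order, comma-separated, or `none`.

4

1 → no match
2 → no match
3 → no match
4 → match
5 → no match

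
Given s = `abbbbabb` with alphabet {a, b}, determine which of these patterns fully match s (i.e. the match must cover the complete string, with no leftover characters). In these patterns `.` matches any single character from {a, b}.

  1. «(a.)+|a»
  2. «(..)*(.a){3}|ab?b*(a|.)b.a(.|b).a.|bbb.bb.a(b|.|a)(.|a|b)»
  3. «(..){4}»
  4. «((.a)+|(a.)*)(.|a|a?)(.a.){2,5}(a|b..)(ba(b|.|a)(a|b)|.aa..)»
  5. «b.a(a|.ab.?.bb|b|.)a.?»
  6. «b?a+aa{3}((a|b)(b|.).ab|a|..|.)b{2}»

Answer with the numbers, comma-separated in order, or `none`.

1 → no match
2 → no match
3 → match
4 → no match
5 → no match — must start with `b`
6 → no match

3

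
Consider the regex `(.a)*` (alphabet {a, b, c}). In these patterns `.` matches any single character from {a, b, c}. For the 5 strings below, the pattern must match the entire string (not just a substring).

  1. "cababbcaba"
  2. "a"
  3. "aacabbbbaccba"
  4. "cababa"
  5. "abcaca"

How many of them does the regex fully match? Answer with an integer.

1 → no match
2 → no match
3 → no match
4 → match
5 → no match
Total matched: 1

1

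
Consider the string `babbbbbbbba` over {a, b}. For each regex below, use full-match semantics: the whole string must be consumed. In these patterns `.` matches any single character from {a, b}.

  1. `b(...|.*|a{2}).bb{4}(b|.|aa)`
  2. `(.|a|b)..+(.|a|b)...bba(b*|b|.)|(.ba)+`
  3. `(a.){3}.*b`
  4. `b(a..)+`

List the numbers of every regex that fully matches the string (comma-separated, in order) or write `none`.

1, 2

1 → match
2 → match
3 → no match — must start with `a`
4 → no match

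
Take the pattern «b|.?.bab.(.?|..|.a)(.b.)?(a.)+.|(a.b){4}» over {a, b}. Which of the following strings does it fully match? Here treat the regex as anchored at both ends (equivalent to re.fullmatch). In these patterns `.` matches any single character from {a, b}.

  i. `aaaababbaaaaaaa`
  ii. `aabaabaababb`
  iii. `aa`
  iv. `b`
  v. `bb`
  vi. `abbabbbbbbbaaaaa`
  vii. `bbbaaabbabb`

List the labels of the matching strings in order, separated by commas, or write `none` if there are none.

ii, iv, vi

i → no match
ii → match
iii → no match
iv → match
v → no match
vi → match
vii → no match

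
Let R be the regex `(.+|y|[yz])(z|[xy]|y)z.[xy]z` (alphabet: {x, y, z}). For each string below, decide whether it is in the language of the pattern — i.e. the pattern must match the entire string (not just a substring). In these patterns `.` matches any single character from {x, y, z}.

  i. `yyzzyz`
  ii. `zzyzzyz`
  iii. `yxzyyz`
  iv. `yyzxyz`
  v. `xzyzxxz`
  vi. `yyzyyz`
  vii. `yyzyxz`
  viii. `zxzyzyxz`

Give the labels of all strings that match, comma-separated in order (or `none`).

i → match
ii → match
iii → match
iv → match
v → match
vi → match
vii → match
viii → match

i, ii, iii, iv, v, vi, vii, viii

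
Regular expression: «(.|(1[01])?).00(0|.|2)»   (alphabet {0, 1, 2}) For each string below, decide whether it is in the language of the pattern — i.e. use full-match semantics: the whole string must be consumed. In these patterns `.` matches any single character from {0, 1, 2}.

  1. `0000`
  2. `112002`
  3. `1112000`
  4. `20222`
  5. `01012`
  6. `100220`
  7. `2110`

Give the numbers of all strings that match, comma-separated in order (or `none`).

1 → match
2 → match
3 → no match
4 → no match
5 → no match
6 → no match
7 → no match

1, 2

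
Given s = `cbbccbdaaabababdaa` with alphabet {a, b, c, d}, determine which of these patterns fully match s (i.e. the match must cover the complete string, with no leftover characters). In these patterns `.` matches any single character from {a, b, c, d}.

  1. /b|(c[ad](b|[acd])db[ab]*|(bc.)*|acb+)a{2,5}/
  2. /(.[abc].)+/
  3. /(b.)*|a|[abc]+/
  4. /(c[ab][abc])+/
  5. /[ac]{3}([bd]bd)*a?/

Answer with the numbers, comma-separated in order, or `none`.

1 → no match
2 → match
3 → no match
4 → no match
5 → no match

2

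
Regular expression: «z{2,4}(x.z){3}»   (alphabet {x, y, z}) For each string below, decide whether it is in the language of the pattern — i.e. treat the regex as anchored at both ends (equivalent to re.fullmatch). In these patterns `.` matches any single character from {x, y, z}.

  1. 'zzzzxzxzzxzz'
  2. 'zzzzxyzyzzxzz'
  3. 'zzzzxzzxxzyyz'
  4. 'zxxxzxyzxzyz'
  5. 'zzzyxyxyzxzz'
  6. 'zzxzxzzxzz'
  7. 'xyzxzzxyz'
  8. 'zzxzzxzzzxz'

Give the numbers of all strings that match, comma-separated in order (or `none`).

1 → no match
2 → no match
3 → no match
4 → no match
5 → no match
6 → no match
7 → no match — must start with 'z'
8 → no match

none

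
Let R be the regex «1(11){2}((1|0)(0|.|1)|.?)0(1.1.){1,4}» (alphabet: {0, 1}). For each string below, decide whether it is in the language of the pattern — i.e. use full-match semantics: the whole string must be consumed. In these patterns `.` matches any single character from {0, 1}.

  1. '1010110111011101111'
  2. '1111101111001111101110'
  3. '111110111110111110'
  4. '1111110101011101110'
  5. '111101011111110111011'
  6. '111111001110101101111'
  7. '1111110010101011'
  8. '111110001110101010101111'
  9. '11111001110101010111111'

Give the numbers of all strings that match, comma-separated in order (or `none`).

1 → no match — must start with '111'
2 → no match
3 → match
4 → match
5 → no match
6 → no match
7 → match
8 → match
9 → match

3, 4, 7, 8, 9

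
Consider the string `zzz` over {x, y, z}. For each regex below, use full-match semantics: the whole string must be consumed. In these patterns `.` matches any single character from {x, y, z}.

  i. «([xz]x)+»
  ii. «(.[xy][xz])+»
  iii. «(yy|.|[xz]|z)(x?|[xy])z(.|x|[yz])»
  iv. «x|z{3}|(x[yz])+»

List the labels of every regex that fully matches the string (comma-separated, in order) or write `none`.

i → no match — must end with `x`
ii → no match
iii → match
iv → match

iii, iv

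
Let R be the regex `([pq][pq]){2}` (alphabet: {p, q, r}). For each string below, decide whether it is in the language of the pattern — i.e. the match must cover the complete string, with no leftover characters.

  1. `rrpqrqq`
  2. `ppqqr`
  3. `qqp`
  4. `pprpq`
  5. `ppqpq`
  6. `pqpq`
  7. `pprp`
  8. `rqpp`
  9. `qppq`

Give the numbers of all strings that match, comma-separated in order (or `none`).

1. `rrpqrqq` → no match
2. `ppqqr` → no match
3. `qqp` → no match
4. `pprpq` → no match
5. `ppqpq` → no match
6. `pqpq` → match
7. `pprp` → no match
8. `rqpp` → no match
9. `qppq` → match

6, 9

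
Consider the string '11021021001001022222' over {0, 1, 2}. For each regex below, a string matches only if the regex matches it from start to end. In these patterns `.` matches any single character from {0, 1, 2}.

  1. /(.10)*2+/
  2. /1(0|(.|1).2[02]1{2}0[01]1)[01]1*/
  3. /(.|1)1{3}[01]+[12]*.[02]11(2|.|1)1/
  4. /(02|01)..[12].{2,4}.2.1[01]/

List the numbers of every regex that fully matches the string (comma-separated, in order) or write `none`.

1 → match
2 → no match
3 → no match — must end with '1'
4 → no match

1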